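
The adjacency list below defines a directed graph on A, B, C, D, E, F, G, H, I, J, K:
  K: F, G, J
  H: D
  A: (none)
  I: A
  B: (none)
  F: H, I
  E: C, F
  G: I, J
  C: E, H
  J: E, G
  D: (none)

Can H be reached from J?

Yes

Explore from J.
Distance 1: reach E, G.
Distance 2: reach C, F, I.
Distance 3: reach A, H.
Found H.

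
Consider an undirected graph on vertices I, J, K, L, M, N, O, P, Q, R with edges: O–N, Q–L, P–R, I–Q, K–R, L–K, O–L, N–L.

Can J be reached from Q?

No

Explore from Q.
Distance 1: reach I, L.
Distance 2: reach K, N, O.
Distance 3: reach R.
Distance 4: reach P.
The search is exhausted without reaching J; it lies in a different component.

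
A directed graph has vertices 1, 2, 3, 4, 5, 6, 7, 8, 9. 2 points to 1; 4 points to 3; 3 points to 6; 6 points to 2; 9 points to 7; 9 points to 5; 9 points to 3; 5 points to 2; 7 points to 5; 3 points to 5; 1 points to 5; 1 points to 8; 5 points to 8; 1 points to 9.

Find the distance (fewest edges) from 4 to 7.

Distance 0: 4.
Distance 1: 3.
Distance 2: 5, 6.
Distance 3: 2, 8.
Distance 4: 1.
Distance 5: 9.
Distance 6: 7 — contains 7.

6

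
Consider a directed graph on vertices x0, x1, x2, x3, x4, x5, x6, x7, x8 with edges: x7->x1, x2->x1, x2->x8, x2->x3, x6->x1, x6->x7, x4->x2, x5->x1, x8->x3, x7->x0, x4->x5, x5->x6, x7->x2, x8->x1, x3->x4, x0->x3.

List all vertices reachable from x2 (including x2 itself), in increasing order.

x0, x1, x2, x3, x4, x5, x6, x7, x8

Start at x2.
Its neighbours: x1, x3, x8.
Then their neighbours: x4.
Then next layer: x5.
Then next layer: x6.
Then next layer: x7.
Then next layer: x0.
Every vertex is now reached.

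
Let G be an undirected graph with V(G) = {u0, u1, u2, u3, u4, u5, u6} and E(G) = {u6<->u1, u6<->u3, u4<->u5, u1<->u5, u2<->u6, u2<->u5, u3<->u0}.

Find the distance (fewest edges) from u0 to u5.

Distance 0: u0.
Distance 1: u3.
Distance 2: u6.
Distance 3: u1, u2.
Distance 4: u5 — contains u5.

4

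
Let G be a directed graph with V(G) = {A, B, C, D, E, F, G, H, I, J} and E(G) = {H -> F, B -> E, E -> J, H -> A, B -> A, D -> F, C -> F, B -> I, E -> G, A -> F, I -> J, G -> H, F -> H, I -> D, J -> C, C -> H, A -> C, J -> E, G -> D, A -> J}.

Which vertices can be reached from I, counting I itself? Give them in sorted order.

A, C, D, E, F, G, H, I, J

Start at I.
Its neighbours: D, J.
Then their neighbours: C, E, F.
Then next layer: G, H.
Then next layer: A.
Nothing further is reachable.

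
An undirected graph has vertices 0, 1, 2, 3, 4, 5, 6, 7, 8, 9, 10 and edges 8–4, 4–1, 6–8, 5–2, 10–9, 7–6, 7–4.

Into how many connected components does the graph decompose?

From 0: component {0}.
From 1: component {1, 4, 6, 7, 8}.
From 2: component {2, 5}.
From 3: component {3}.
From 9: component {9, 10}.
That's 5 components.

5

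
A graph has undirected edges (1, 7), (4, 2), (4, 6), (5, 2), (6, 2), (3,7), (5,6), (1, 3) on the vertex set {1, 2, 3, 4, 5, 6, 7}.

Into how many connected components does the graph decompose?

From 1: component {1, 3, 7}.
From 2: component {2, 4, 5, 6}.
That's 2 components.

2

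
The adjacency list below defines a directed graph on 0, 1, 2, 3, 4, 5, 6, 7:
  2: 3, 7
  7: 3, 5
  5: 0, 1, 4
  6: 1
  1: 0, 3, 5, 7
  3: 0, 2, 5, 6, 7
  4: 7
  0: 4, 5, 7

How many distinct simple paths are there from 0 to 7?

6

0→4→7
0→5→1→3→2→7
0→5→1→3→7
0→5→1→7
0→5→4→7
0→7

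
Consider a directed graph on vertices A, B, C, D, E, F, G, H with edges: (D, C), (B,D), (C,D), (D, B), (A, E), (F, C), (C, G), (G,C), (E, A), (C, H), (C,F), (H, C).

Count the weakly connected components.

From A: component {A, E}.
From B: component {B, C, D, F, G, H}.
That's 2 components.

2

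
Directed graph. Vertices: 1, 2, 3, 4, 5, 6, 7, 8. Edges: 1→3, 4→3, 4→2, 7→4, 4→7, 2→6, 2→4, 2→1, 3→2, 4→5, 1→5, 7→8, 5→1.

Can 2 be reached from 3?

Explore from 3.
Distance 1: reach 2.
Found 2.

Yes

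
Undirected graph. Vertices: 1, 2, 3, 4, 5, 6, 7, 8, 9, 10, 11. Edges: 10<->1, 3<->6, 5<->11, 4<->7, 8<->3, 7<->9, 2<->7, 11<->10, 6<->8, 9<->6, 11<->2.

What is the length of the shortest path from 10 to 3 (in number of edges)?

Distance 0: 10.
Distance 1: 1, 11.
Distance 2: 2, 5.
Distance 3: 7.
Distance 4: 4, 9.
Distance 5: 6.
Distance 6: 3, 8 — contains 3.

6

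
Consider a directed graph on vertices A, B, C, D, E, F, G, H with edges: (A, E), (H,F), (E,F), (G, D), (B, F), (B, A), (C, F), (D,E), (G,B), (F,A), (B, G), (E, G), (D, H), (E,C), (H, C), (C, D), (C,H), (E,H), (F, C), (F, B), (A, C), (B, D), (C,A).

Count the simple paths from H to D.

H→C→A→E→F→B→D
H→C→A→E→F→B→G→D
H→C→A→E→G→B→D
H→C→A→E→G→D
H→C→D
H→C→F→A→E→G→B→D
H→C→F→A→E→G→D
H→C→F→B→A→E→G→D
... and 14 more.

22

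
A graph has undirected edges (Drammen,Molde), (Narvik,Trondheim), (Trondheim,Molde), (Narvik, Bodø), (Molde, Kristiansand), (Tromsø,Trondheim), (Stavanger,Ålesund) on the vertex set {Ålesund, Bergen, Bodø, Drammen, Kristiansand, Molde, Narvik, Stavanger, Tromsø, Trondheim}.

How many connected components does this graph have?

From Ålesund: component {Ålesund, Stavanger}.
From Bergen: component {Bergen}.
From Bodø: component {Bodø, Drammen, Kristiansand, Molde, Narvik, Tromsø, Trondheim}.
That's 3 components.

3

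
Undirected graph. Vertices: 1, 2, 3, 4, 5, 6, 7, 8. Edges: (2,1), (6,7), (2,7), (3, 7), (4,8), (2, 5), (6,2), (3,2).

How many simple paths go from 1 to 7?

1–2–3–7
1–2–6–7
1–2–7

3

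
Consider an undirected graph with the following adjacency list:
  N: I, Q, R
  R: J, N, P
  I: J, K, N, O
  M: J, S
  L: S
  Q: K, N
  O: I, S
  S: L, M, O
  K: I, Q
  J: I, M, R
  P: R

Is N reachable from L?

Yes

Explore from L.
Distance 1: reach S.
Distance 2: reach M, O.
Distance 3: reach I, J.
Distance 4: reach K, N, R.
Found N.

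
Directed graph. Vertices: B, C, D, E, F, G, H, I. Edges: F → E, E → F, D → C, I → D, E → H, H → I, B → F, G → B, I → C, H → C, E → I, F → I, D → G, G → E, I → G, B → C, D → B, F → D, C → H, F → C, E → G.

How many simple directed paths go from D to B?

3

D→B
D→C→H→I→G→B
D→G→B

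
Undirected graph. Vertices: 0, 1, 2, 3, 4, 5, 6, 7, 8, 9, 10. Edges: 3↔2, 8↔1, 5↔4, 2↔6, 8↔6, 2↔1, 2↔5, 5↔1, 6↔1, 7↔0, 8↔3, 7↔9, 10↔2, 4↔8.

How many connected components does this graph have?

2

From 0: component {0, 7, 9}.
From 1: component {1, 2, 3, 4, 5, 6, 8, 10}.
That's 2 components.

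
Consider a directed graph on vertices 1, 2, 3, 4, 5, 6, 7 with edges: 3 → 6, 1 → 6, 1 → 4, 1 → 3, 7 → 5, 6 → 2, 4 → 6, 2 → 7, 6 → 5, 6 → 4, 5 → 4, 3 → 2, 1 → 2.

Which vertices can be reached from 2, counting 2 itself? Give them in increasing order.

Start at 2.
Its neighbours: 7.
Then their neighbours: 5.
Then next layer: 4.
Then next layer: 6.
Nothing further is reachable.

2, 4, 5, 6, 7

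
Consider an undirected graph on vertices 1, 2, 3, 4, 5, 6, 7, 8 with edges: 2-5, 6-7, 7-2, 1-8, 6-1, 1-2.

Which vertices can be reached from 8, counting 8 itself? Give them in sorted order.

Start at 8.
Its neighbours: 1.
Then their neighbours: 2, 6.
Then next layer: 5, 7.
Nothing further is reachable.

1, 2, 5, 6, 7, 8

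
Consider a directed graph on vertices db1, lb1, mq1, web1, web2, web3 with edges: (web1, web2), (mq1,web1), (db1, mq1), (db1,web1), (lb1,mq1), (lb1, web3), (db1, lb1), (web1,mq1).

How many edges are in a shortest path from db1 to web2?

Distance 0: db1.
Distance 1: lb1, mq1, web1.
Distance 2: web2, web3 — contains web2.

2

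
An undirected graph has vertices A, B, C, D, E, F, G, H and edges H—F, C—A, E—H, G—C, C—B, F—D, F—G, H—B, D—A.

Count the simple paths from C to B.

3

C–A–D–F–H–B
C–B
C–G–F–H–B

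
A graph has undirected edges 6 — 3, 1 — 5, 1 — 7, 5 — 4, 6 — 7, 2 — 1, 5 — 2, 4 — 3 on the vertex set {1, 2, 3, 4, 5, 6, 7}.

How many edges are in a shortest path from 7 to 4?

3

Distance 0: 7.
Distance 1: 1, 6.
Distance 2: 2, 3, 5.
Distance 3: 4 — contains 4.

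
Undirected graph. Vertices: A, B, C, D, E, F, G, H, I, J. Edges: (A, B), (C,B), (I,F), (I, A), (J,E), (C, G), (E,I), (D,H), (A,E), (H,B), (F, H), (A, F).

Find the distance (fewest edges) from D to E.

Distance 0: D.
Distance 1: H.
Distance 2: B, F.
Distance 3: A, C, I.
Distance 4: E, G — contains E.

4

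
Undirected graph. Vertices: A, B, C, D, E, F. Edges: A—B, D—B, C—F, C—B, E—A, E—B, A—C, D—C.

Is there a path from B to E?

Explore from B.
Distance 1: reach A, C, D, E.
Found E.

Yes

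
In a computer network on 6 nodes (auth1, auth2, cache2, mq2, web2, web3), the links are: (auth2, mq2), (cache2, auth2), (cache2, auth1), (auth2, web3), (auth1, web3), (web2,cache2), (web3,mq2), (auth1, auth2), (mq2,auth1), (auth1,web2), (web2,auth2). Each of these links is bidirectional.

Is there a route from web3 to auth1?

Yes

Explore from web3.
Distance 1: reach auth1, auth2, mq2.
Found auth1.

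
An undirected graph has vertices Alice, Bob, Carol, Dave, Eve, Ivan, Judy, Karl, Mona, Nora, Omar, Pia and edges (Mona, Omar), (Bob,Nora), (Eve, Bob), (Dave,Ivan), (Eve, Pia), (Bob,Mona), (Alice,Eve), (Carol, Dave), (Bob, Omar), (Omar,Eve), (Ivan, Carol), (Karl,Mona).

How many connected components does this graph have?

From Alice: component {Alice, Bob, Eve, Karl, Mona, Nora, Omar, Pia}.
From Carol: component {Carol, Dave, Ivan}.
From Judy: component {Judy}.
That's 3 components.

3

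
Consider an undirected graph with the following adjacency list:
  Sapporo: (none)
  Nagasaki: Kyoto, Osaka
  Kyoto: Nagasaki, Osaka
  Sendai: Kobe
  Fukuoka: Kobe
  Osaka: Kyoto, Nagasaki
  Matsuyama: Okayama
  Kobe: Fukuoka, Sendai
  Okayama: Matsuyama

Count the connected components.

4

From Fukuoka: component {Fukuoka, Kobe, Sendai}.
From Kyoto: component {Kyoto, Nagasaki, Osaka}.
From Matsuyama: component {Matsuyama, Okayama}.
From Sapporo: component {Sapporo}.
That's 4 components.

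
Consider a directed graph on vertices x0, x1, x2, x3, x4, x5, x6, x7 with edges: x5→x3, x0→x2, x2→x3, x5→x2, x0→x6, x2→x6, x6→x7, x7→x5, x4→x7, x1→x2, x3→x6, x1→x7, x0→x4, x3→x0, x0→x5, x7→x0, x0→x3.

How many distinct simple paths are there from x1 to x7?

5

x1→x2→x3→x0→x4→x7
x1→x2→x3→x0→x6→x7
x1→x2→x3→x6→x7
x1→x2→x6→x7
x1→x7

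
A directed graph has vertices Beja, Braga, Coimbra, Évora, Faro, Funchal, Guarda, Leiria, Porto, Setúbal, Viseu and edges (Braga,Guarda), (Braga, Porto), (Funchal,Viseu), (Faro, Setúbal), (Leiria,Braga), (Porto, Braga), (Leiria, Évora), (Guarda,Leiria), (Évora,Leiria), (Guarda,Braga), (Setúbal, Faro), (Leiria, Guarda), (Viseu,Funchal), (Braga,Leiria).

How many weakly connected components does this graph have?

5

From Beja: component {Beja}.
From Braga: component {Braga, Évora, Guarda, Leiria, Porto}.
From Coimbra: component {Coimbra}.
From Faro: component {Faro, Setúbal}.
From Funchal: component {Funchal, Viseu}.
That's 5 components.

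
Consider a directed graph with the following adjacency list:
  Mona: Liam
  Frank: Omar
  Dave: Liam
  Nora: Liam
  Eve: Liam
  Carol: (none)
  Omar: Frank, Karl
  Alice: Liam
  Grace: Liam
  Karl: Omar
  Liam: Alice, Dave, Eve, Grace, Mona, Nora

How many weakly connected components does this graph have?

From Alice: component {Alice, Dave, Eve, Grace, Liam, Mona, Nora}.
From Carol: component {Carol}.
From Frank: component {Frank, Karl, Omar}.
That's 3 components.

3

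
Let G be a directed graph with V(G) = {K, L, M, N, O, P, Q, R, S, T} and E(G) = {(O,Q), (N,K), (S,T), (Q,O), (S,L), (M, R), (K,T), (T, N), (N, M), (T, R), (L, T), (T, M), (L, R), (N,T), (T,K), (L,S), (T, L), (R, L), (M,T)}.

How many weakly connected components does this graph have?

From K: component {K, L, M, N, R, S, T}.
From O: component {O, Q}.
From P: component {P}.
That's 3 components.

3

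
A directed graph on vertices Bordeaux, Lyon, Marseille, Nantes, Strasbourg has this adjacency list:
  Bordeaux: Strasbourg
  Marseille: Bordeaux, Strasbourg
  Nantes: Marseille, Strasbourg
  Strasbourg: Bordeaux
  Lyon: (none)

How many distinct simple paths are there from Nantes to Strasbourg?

Nantes→Marseille→Bordeaux→Strasbourg
Nantes→Marseille→Strasbourg
Nantes→Strasbourg

3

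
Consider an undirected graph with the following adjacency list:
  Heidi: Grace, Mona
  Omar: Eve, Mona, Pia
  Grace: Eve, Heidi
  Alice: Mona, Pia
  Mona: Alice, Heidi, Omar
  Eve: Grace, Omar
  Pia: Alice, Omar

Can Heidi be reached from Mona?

Yes

Explore from Mona.
Distance 1: reach Alice, Heidi, Omar.
Found Heidi.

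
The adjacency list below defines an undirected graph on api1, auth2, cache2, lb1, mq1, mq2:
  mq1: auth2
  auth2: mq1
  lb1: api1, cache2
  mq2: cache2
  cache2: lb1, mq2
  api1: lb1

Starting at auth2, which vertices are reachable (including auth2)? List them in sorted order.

Start at auth2.
Its neighbours: mq1.
Nothing further is reachable.

auth2, mq1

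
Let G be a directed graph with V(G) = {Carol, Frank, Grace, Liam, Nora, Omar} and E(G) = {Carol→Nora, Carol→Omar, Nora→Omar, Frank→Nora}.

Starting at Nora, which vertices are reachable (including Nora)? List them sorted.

Nora, Omar

Start at Nora.
Its neighbours: Omar.
Nothing further is reachable.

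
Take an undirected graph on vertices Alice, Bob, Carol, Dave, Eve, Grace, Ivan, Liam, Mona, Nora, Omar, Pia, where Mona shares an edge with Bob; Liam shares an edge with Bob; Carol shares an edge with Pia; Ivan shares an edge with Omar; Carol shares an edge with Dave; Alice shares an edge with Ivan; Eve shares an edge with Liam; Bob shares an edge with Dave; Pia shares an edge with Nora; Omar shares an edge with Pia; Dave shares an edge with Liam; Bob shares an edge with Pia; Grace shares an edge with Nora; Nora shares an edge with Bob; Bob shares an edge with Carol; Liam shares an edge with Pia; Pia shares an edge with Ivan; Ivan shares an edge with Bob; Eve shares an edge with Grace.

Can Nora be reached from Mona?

Yes

Explore from Mona.
Distance 1: reach Bob.
Distance 2: reach Carol, Dave, Ivan, Liam, Nora, Pia.
Found Nora.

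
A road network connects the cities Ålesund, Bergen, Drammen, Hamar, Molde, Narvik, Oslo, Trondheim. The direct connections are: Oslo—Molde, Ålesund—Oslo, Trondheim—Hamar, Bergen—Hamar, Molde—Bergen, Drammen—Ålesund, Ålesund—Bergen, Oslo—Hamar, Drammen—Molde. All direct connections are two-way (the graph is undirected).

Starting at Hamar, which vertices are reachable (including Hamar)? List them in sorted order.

Ålesund, Bergen, Drammen, Hamar, Molde, Oslo, Trondheim

Start at Hamar.
Its neighbours: Bergen, Oslo, Trondheim.
Then their neighbours: Ålesund, Molde.
Then next layer: Drammen.
Nothing further is reachable.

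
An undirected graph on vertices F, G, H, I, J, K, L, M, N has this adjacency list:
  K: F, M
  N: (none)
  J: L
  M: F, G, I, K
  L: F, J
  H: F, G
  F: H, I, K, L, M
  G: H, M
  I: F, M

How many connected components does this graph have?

2

From F: component {F, G, H, I, J, K, L, M}.
From N: component {N}.
That's 2 components.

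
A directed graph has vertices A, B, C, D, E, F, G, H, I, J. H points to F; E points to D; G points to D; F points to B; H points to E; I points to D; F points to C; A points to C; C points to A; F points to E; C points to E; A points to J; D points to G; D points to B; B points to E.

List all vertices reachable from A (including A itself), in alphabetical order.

Start at A.
Its neighbours: C, J.
Then their neighbours: E.
Then next layer: D.
Then next layer: B, G.
Nothing further is reachable.

A, B, C, D, E, G, J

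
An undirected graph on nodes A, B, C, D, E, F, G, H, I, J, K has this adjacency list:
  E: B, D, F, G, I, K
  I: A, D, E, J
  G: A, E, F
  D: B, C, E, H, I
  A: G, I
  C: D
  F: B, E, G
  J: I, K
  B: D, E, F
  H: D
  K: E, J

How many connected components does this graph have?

From A: component {A, B, C, D, E, F, G, H, I, J, K}.
That's 1 component.

1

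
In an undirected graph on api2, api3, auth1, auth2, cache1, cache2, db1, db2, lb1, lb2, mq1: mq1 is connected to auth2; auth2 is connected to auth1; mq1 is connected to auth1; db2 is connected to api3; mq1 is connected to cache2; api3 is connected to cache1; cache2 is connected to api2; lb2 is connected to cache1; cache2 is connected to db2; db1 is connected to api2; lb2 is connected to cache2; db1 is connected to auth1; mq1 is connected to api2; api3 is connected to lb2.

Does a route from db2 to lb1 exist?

Explore from db2.
Distance 1: reach api3, cache2.
Distance 2: reach api2, cache1, lb2, mq1.
Distance 3: reach auth1, auth2, db1.
The search is exhausted without reaching lb1; it lies in a different component.

No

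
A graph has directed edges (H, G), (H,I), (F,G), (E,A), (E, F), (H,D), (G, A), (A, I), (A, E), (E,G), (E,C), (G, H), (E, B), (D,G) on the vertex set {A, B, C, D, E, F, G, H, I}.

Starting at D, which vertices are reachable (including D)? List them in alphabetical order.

A, B, C, D, E, F, G, H, I

Start at D.
Its neighbours: G.
Then their neighbours: A, H.
Then next layer: E, I.
Then next layer: B, C, F.
Every vertex is now reached.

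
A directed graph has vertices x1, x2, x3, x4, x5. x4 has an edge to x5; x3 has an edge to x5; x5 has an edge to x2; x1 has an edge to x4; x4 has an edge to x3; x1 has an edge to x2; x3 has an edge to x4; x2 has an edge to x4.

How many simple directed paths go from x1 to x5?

4

x1→x2→x4→x3→x5
x1→x2→x4→x5
x1→x4→x3→x5
x1→x4→x5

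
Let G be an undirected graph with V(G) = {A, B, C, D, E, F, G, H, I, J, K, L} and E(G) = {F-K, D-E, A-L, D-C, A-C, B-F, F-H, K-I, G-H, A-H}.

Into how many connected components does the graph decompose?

From A: component {A, B, C, D, E, F, G, H, I, K, L}.
From J: component {J}.
That's 2 components.

2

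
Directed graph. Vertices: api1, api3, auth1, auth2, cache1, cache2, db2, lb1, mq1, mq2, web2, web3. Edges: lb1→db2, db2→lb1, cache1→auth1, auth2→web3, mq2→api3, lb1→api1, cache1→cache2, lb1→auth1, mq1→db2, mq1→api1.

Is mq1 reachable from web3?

web3 has no outgoing edges, so nothing is reachable from it.

No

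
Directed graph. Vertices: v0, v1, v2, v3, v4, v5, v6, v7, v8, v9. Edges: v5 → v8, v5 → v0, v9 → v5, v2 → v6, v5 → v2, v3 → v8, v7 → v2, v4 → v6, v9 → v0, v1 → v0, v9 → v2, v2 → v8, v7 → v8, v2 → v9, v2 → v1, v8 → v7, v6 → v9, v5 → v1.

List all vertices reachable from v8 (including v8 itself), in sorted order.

Start at v8.
Its neighbours: v7.
Then their neighbours: v2.
Then next layer: v1, v6, v9.
Then next layer: v0, v5.
Nothing further is reachable.

v0, v1, v2, v5, v6, v7, v8, v9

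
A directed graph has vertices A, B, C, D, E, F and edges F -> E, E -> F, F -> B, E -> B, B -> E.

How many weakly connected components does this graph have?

4

From A: component {A}.
From B: component {B, E, F}.
From C: component {C}.
From D: component {D}.
That's 4 components.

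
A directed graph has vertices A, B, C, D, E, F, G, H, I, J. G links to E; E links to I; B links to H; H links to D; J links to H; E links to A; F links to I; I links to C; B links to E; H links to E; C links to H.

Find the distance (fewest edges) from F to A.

5

Distance 0: F.
Distance 1: I.
Distance 2: C.
Distance 3: H.
Distance 4: D, E.
Distance 5: A — contains A.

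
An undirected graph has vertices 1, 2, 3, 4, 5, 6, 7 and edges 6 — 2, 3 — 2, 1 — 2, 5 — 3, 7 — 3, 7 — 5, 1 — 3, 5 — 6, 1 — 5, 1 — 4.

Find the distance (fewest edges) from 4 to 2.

Distance 0: 4.
Distance 1: 1.
Distance 2: 2, 3, 5 — contains 2.

2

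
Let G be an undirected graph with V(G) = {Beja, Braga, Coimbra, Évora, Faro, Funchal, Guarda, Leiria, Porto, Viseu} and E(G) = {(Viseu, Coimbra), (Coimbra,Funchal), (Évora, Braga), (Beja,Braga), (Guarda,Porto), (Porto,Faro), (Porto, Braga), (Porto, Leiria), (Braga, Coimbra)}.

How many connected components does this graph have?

From Beja: component {Beja, Braga, Coimbra, Évora, Faro, Funchal, Guarda, Leiria, Porto, Viseu}.
That's 1 component.

1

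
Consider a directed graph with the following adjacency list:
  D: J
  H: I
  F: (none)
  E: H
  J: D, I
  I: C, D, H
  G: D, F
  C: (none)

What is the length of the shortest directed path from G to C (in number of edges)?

Distance 0: G.
Distance 1: D, F.
Distance 2: J.
Distance 3: I.
Distance 4: C, H — contains C.

4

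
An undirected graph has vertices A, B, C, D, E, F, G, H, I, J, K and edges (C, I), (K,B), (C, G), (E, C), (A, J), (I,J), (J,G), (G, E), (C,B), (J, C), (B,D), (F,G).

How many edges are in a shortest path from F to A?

Distance 0: F.
Distance 1: G.
Distance 2: C, E, J.
Distance 3: A, B, I — contains A.

3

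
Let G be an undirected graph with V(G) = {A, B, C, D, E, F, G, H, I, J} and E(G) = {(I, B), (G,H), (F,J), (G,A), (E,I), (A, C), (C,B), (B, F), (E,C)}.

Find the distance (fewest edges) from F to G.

4

Distance 0: F.
Distance 1: B, J.
Distance 2: C, I.
Distance 3: A, E.
Distance 4: G — contains G.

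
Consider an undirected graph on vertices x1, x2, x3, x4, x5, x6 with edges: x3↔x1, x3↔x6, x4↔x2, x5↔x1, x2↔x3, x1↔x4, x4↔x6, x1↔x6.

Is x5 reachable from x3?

Explore from x3.
Distance 1: reach x1, x2, x6.
Distance 2: reach x4, x5.
Found x5.

Yes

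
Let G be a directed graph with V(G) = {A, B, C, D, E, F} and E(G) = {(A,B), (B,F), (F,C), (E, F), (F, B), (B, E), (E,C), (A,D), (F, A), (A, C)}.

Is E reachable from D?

D has no outgoing edges, so nothing is reachable from it.

No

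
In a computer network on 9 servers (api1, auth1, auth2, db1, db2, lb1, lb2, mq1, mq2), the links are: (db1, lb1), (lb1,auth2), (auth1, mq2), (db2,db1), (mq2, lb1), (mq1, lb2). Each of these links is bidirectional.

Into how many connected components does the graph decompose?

3

From api1: component {api1}.
From auth1: component {auth1, auth2, db1, db2, lb1, mq2}.
From lb2: component {lb2, mq1}.
That's 3 components.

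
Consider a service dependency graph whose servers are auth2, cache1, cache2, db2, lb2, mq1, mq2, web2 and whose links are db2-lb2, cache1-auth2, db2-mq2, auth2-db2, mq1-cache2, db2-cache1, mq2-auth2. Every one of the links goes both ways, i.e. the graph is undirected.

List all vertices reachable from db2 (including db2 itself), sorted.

Start at db2.
Its neighbours: auth2, cache1, lb2, mq2.
Nothing further is reachable.

auth2, cache1, db2, lb2, mq2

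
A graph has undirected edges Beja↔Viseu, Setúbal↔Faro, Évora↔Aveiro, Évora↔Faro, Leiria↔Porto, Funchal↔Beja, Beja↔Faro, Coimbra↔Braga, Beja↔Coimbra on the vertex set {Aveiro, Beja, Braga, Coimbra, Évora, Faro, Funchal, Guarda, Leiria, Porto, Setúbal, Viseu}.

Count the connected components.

3

From Aveiro: component {Aveiro, Beja, Braga, Coimbra, Évora, Faro, Funchal, Setúbal, Viseu}.
From Guarda: component {Guarda}.
From Leiria: component {Leiria, Porto}.
That's 3 components.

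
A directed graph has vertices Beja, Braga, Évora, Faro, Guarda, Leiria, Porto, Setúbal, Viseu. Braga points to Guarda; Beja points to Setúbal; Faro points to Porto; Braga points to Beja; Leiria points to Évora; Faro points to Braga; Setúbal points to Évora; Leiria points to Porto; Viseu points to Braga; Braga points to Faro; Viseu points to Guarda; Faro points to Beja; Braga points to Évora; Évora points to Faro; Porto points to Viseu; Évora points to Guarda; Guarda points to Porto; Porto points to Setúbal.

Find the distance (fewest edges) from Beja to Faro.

Distance 0: Beja.
Distance 1: Setúbal.
Distance 2: Évora.
Distance 3: Faro, Guarda — contains Faro.

3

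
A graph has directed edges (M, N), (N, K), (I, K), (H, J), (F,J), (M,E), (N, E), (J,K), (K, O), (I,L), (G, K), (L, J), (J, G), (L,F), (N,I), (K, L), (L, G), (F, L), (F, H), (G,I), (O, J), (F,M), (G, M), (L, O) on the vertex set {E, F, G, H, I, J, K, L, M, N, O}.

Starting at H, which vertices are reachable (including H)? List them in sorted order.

E, F, G, H, I, J, K, L, M, N, O

Start at H.
Its neighbours: J.
Then their neighbours: G, K.
Then next layer: I, L, M, O.
Then next layer: E, F, N.
Every vertex is now reached.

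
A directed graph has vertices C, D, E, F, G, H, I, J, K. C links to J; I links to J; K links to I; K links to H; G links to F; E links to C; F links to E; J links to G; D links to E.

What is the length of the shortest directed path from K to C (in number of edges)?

6

Distance 0: K.
Distance 1: H, I.
Distance 2: J.
Distance 3: G.
Distance 4: F.
Distance 5: E.
Distance 6: C — contains C.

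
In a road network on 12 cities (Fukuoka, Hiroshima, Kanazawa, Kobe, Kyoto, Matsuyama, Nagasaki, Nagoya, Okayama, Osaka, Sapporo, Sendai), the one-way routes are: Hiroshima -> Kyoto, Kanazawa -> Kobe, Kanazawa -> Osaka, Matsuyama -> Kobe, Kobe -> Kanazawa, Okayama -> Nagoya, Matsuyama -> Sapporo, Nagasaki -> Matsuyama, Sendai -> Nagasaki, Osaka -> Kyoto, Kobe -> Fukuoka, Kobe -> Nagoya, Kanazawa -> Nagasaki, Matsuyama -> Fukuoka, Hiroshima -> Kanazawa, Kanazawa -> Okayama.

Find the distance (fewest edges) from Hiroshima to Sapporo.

4

Distance 0: Hiroshima.
Distance 1: Kanazawa, Kyoto.
Distance 2: Kobe, Nagasaki, Okayama, Osaka.
Distance 3: Fukuoka, Matsuyama, Nagoya.
Distance 4: Sapporo — contains Sapporo.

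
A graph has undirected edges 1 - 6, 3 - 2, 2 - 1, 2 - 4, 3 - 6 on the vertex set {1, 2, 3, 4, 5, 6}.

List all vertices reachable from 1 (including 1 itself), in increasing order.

1, 2, 3, 4, 6

Start at 1.
Its neighbours: 2, 6.
Then their neighbours: 3, 4.
Nothing further is reachable.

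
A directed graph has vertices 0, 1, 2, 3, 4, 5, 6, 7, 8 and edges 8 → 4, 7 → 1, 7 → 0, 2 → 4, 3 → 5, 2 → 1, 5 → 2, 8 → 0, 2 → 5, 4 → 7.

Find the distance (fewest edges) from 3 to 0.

5

Distance 0: 3.
Distance 1: 5.
Distance 2: 2.
Distance 3: 1, 4.
Distance 4: 7.
Distance 5: 0 — contains 0.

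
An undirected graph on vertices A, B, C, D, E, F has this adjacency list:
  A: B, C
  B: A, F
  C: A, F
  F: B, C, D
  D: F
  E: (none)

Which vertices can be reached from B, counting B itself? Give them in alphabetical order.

Start at B.
Its neighbours: A, F.
Then their neighbours: C, D.
Nothing further is reachable.

A, B, C, D, F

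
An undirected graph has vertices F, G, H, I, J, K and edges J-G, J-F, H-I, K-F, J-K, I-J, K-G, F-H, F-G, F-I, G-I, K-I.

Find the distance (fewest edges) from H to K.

2

Distance 0: H.
Distance 1: F, I.
Distance 2: G, J, K — contains K.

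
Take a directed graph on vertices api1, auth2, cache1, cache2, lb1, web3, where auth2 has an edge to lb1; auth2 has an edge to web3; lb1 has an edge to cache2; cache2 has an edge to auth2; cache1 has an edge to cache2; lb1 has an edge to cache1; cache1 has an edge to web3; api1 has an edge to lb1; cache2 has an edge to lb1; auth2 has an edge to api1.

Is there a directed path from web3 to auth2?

No

web3 has no outgoing edges, so nothing is reachable from it.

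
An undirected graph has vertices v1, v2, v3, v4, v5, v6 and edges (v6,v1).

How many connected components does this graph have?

5

From v1: component {v1, v6}.
From v2: component {v2}.
From v3: component {v3}.
From v4: component {v4}.
From v5: component {v5}.
That's 5 components.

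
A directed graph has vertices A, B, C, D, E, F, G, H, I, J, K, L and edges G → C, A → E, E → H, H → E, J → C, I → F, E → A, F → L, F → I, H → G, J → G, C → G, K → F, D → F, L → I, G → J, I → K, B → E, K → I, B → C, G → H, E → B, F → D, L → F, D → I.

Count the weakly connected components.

From A: component {A, B, C, E, G, H, J}.
From D: component {D, F, I, K, L}.
That's 2 components.

2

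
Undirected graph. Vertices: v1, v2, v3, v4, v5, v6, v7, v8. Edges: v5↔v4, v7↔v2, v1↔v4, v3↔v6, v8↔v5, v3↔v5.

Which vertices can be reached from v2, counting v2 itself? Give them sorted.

v2, v7

Start at v2.
Its neighbours: v7.
Nothing further is reachable.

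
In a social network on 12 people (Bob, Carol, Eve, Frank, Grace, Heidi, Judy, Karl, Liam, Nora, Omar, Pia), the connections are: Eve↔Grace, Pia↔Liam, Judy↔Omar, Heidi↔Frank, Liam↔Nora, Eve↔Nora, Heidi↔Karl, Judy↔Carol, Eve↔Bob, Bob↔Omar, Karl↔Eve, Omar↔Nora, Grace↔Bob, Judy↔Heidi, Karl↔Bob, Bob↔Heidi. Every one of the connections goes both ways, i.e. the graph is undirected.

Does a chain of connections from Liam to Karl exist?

Yes

Explore from Liam.
Distance 1: reach Nora, Pia.
Distance 2: reach Eve, Omar.
Distance 3: reach Bob, Grace, Judy, Karl.
Found Karl.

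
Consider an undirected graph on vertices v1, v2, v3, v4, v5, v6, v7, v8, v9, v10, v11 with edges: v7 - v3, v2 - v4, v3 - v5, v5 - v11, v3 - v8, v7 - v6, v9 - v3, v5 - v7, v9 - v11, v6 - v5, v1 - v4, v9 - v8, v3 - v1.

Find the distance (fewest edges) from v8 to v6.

3

Distance 0: v8.
Distance 1: v3, v9.
Distance 2: v1, v5, v7, v11.
Distance 3: v4, v6 — contains v6.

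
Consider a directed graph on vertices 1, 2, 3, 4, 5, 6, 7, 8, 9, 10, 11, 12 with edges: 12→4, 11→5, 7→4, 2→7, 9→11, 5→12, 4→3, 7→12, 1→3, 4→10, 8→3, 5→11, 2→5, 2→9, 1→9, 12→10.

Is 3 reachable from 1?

Yes

Explore from 1.
Distance 1: reach 3, 9.
Found 3.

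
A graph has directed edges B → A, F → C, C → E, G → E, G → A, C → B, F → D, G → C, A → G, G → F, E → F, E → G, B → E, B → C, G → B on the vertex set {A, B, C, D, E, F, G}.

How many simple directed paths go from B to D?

7

B→A→G→C→E→F→D
B→A→G→E→F→D
B→A→G→F→D
B→C→E→F→D
B→C→E→G→F→D
B→E→F→D
B→E→G→F→D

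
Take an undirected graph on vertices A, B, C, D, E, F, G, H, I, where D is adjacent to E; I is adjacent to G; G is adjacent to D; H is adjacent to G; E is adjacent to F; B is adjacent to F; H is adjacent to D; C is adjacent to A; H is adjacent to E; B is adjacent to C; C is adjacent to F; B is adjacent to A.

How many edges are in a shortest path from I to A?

6

Distance 0: I.
Distance 1: G.
Distance 2: D, H.
Distance 3: E.
Distance 4: F.
Distance 5: B, C.
Distance 6: A — contains A.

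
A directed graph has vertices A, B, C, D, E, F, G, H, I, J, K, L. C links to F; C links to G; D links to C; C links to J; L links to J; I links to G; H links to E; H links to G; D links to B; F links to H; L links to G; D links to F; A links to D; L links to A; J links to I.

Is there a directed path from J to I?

Explore from J.
Distance 1: reach I.
Found I.

Yes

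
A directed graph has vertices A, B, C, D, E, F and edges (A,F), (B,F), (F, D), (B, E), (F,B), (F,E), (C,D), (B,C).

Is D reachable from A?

Explore from A.
Distance 1: reach F.
Distance 2: reach B, D, E.
Found D.

Yes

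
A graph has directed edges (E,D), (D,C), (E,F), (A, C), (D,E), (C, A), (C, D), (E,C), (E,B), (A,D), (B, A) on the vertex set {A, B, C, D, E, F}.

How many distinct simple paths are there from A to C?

A→C
A→D→C
A→D→E→C

3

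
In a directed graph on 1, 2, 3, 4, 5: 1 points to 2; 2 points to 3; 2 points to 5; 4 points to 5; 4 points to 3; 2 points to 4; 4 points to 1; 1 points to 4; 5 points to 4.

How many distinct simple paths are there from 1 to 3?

4

1→2→3
1→2→4→3
1→2→5→4→3
1→4→3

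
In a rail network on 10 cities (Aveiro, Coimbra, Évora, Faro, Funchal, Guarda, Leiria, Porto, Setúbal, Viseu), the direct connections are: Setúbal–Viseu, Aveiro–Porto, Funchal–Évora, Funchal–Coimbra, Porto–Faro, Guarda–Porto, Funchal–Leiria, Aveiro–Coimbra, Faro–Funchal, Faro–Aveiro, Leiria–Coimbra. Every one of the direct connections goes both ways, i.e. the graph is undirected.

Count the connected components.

2

From Aveiro: component {Aveiro, Coimbra, Évora, Faro, Funchal, Guarda, Leiria, Porto}.
From Setúbal: component {Setúbal, Viseu}.
That's 2 components.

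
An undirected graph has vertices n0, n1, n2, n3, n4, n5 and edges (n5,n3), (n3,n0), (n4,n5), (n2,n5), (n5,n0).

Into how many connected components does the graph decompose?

From n0: component {n0, n2, n3, n4, n5}.
From n1: component {n1}.
That's 2 components.

2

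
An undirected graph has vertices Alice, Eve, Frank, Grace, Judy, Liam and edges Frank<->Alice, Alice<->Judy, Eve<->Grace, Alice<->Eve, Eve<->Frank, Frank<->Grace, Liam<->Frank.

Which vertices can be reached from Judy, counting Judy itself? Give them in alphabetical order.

Start at Judy.
Its neighbours: Alice.
Then their neighbours: Eve, Frank.
Then next layer: Grace, Liam.
Every vertex is now reached.

Alice, Eve, Frank, Grace, Judy, Liam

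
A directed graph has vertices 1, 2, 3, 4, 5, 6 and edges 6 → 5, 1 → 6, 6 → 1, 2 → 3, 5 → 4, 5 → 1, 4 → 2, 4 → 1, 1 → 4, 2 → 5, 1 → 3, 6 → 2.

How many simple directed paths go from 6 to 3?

6→1→3
6→1→4→2→3
6→2→3
6→2→5→1→3
6→2→5→4→1→3
6→5→1→3
6→5→1→4→2→3
6→5→4→1→3
6→5→4→2→3

9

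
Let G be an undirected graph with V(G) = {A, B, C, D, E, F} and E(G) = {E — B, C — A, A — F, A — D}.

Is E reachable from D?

Explore from D.
Distance 1: reach A.
Distance 2: reach C, F.
The search is exhausted without reaching E; it lies in a different component.

No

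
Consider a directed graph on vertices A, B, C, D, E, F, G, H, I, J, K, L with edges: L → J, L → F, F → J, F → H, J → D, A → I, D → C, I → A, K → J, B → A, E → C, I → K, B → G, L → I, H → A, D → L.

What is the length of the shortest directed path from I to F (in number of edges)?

5

Distance 0: I.
Distance 1: A, K.
Distance 2: J.
Distance 3: D.
Distance 4: C, L.
Distance 5: F — contains F.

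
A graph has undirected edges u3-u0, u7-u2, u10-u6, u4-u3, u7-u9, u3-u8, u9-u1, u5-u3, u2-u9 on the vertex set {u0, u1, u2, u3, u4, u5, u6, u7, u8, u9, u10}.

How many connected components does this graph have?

From u0: component {u0, u3, u4, u5, u8}.
From u1: component {u1, u2, u7, u9}.
From u6: component {u6, u10}.
That's 3 components.

3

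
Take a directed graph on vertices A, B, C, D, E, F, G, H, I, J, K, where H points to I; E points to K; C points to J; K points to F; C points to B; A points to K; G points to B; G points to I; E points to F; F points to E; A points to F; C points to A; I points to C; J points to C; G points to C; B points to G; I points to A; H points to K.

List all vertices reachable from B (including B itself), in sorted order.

A, B, C, E, F, G, I, J, K

Start at B.
Its neighbours: G.
Then their neighbours: C, I.
Then next layer: A, J.
Then next layer: F, K.
Then next layer: E.
Nothing further is reachable.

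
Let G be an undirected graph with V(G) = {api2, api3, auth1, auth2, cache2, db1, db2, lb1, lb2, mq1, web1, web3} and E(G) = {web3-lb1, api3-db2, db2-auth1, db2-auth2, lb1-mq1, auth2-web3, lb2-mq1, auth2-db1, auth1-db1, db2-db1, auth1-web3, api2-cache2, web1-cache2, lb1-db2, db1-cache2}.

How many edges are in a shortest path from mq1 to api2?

Distance 0: mq1.
Distance 1: lb1, lb2.
Distance 2: db2, web3.
Distance 3: api3, auth1, auth2, db1.
Distance 4: cache2.
Distance 5: api2, web1 — contains api2.

5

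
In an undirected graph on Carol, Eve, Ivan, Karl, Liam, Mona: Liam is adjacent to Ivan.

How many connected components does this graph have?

From Carol: component {Carol}.
From Eve: component {Eve}.
From Ivan: component {Ivan, Liam}.
From Karl: component {Karl}.
From Mona: component {Mona}.
That's 5 components.

5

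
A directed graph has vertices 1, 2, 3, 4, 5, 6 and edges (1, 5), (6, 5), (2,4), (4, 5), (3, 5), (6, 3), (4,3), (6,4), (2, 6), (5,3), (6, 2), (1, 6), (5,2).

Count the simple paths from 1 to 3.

1→5→2→4→3
1→5→2→6→3
1→5→2→6→4→3
1→5→3
1→6→2→4→3
1→6→2→4→5→3
1→6→3
1→6→4→3
1→6→4→5→3
1→6→5→2→4→3
1→6→5→3

11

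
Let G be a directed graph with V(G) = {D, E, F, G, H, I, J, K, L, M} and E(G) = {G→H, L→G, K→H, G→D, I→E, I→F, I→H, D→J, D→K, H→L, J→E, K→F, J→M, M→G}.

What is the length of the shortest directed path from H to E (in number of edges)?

Distance 0: H.
Distance 1: L.
Distance 2: G.
Distance 3: D.
Distance 4: J, K.
Distance 5: E, F, M — contains E.

5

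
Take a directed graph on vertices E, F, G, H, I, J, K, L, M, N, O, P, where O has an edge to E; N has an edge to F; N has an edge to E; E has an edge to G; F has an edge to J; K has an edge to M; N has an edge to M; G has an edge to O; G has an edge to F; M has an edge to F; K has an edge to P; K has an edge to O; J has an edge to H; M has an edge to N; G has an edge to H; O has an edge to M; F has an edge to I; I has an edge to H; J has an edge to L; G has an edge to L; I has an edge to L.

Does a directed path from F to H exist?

Explore from F.
Distance 1: reach I, J.
Distance 2: reach H, L.
Found H.

Yes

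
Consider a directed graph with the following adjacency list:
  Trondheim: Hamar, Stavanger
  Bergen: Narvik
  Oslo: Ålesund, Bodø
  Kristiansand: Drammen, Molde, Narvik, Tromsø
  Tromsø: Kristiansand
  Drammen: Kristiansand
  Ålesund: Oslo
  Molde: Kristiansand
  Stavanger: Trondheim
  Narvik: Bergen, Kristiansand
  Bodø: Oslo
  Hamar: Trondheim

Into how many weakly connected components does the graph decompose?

3

From Ålesund: component {Ålesund, Bodø, Oslo}.
From Bergen: component {Bergen, Drammen, Kristiansand, Molde, Narvik, Tromsø}.
From Hamar: component {Hamar, Stavanger, Trondheim}.
That's 3 components.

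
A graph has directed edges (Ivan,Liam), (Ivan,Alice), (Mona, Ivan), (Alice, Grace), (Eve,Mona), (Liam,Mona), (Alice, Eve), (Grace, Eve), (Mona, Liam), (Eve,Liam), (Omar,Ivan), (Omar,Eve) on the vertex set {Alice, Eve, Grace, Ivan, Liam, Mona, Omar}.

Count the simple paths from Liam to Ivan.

Liam→Mona→Ivan

1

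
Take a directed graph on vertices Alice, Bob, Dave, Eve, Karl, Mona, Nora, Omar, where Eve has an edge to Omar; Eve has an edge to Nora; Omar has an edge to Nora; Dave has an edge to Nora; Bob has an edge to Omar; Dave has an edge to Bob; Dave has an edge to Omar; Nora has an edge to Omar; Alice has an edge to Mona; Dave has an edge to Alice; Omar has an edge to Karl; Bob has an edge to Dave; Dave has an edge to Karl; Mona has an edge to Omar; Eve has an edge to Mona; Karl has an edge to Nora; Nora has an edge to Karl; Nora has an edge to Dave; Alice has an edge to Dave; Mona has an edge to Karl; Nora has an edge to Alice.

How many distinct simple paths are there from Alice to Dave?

4

Alice→Dave
Alice→Mona→Karl→Nora→Dave
Alice→Mona→Omar→Karl→Nora→Dave
Alice→Mona→Omar→Nora→Dave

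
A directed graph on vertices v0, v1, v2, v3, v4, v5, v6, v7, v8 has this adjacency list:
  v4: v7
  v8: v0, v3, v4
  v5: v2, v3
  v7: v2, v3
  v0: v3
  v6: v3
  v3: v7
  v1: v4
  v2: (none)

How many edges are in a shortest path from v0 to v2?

3

Distance 0: v0.
Distance 1: v3.
Distance 2: v7.
Distance 3: v2 — contains v2.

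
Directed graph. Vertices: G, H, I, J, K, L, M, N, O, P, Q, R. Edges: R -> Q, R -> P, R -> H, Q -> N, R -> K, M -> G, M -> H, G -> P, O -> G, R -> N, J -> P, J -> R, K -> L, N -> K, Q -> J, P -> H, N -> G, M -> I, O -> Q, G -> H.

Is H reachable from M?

Explore from M.
Distance 1: reach G, H, I.
Found H.

Yes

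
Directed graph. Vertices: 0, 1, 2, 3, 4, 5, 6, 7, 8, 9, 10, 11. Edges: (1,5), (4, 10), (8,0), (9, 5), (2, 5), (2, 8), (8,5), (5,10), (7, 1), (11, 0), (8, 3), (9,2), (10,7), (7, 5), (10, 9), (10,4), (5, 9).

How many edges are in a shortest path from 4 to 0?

Distance 0: 4.
Distance 1: 10.
Distance 2: 7, 9.
Distance 3: 1, 2, 5.
Distance 4: 8.
Distance 5: 0, 3 — contains 0.

5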